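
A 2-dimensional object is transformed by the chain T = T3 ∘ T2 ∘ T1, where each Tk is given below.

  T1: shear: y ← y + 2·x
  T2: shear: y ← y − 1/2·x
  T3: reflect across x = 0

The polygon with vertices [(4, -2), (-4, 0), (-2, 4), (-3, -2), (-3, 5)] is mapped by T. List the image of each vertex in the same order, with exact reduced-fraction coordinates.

T1 shear: y ← y + 2·x: (4, -2) → (4, 6); (-4, 0) → (-4, -8); (-2, 4) → (-2, 0); (-3, -2) → (-3, -8); (-3, 5) → (-3, -1)
T2 shear: y ← y − 1/2·x: (4, 6) → (4, 4); (-4, -8) → (-4, -6); (-2, 0) → (-2, 1); (-3, -8) → (-3, -13/2); (-3, -1) → (-3, 1/2)
T3 reflect across x = 0: (4, 4) → (-4, 4); (-4, -6) → (4, -6); (-2, 1) → (2, 1); (-3, -13/2) → (3, -13/2); (-3, 1/2) → (3, 1/2)

image vertices: (-4, 4), (4, -6), (2, 1), (3, -13/2), (3, 1/2)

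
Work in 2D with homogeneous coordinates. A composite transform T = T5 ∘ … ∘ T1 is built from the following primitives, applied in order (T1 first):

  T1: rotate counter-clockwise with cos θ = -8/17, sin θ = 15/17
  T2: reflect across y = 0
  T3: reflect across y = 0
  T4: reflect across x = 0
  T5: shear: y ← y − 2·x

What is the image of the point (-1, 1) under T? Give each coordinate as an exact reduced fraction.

T(p) = (7/17, -37/17)

T1 rotate counter-clockwise with cos θ = -8/17, sin θ = 15/17: (-1, 1) → (-7/17, -23/17)
T2 reflect across y = 0: (-7/17, -23/17) → (-7/17, 23/17)
T3 reflect across y = 0: (-7/17, 23/17) → (-7/17, -23/17)
T4 reflect across x = 0: (-7/17, -23/17) → (7/17, -23/17)
T5 shear: y ← y − 2·x: (7/17, -23/17) → (7/17, -37/17)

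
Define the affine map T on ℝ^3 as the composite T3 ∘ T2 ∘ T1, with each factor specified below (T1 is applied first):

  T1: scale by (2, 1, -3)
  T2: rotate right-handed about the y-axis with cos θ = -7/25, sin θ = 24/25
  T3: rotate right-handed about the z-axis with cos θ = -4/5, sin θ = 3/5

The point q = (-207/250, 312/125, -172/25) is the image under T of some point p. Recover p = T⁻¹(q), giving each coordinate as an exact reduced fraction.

p = (3, -3/2, -4/3)

T1 = [2 0 0 0; 0 1 0 0; 0 0 -3 0; 0 0 0 1]
T2·T1 = [-14/25 0 -72/25 0; 0 1 0 0; -48/25 0 21/25 0; 0 0 0 1]
T3·…·T1 = [56/125 -3/5 288/125 0; -42/125 -4/5 -216/125 0; -48/25 0 21/25 0; 0 0 0 1]
det M = -6; M⁻¹ = [14/125 -21/250 -12/25 0; -3/5 -4/5 0 0; 32/125 -24/125 7/75 0; 0 0 0 1]
M⁻¹ · (-207/250, 312/125, -172/25)ᵀ = (3, -3/2, -4/3)ᵀ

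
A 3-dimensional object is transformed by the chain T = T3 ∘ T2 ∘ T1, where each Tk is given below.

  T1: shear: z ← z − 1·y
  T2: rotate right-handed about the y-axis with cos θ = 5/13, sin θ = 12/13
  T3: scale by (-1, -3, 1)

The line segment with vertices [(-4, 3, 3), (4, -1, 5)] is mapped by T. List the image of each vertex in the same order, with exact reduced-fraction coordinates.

image vertices: (20/13, -9, 48/13), (-92/13, 3, -18/13)

T1 shear: z ← z − 1·y: (-4, 3, 3) → (-4, 3, 0); (4, -1, 5) → (4, -1, 6)
T2 rotate right-handed about the y-axis with cos θ = 5/13, sin θ = 12/13: (-4, 3, 0) → (-20/13, 3, 48/13); (4, -1, 6) → (92/13, -1, -18/13)
T3 scale by (-1, -3, 1): (-20/13, 3, 48/13) → (20/13, -9, 48/13); (92/13, -1, -18/13) → (-92/13, 3, -18/13)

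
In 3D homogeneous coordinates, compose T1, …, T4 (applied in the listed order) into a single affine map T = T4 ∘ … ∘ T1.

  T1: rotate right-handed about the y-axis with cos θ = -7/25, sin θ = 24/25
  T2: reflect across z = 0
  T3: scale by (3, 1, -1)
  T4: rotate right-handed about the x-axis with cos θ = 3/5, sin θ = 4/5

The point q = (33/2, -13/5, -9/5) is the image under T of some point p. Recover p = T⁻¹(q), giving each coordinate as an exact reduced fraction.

T1 = [-7/25 0 24/25 0; 0 1 0 0; -24/25 0 -7/25 0; 0 0 0 1]
T2·T1 = [-7/25 0 24/25 0; 0 1 0 0; 24/25 0 7/25 0; 0 0 0 1]
T3·…·T1 = [-21/25 0 72/25 0; 0 1 0 0; -24/25 0 -7/25 0; 0 0 0 1]
T4·…·T1 = [-21/25 0 72/25 0; 96/125 3/5 28/125 0; -72/125 4/5 -21/125 0; 0 0 0 1]
det M = 3; M⁻¹ = [-7/75 96/125 -72/125 0; 0 3/5 4/5 0; 8/25 28/125 -21/125 0; 0 0 0 1]
M⁻¹ · (33/2, -13/5, -9/5)ᵀ = (-5/2, -3, 5)ᵀ

p = (-5/2, -3, 5)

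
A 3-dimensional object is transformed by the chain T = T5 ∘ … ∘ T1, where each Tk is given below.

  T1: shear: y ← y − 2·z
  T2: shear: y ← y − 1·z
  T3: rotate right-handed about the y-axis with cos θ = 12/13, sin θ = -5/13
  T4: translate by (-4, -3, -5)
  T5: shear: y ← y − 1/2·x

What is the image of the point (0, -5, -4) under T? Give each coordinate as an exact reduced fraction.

T1 shear: y ← y − 2·z: (0, -5, -4) → (0, 3, -4)
T2 shear: y ← y − 1·z: (0, 3, -4) → (0, 7, -4)
T3 rotate right-handed about the y-axis with cos θ = 12/13, sin θ = -5/13: (0, 7, -4) → (20/13, 7, -48/13)
T4 translate by (-4, -3, -5): (20/13, 7, -48/13) → (-32/13, 4, -113/13)
T5 shear: y ← y − 1/2·x: (-32/13, 4, -113/13) → (-32/13, 68/13, -113/13)

T(p) = (-32/13, 68/13, -113/13)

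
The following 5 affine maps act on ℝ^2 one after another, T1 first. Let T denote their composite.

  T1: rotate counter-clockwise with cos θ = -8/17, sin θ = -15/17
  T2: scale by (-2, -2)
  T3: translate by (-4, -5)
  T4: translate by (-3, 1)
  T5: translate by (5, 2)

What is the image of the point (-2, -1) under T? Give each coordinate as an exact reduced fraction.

T1 rotate counter-clockwise with cos θ = -8/17, sin θ = -15/17: (-2, -1) → (1/17, 38/17)
T2 scale by (-2, -2): (1/17, 38/17) → (-2/17, -76/17)
T3 translate by (-4, -5): (-2/17, -76/17) → (-70/17, -161/17)
T4 translate by (-3, 1): (-70/17, -161/17) → (-121/17, -144/17)
T5 translate by (5, 2): (-121/17, -144/17) → (-36/17, -110/17)

T(p) = (-36/17, -110/17)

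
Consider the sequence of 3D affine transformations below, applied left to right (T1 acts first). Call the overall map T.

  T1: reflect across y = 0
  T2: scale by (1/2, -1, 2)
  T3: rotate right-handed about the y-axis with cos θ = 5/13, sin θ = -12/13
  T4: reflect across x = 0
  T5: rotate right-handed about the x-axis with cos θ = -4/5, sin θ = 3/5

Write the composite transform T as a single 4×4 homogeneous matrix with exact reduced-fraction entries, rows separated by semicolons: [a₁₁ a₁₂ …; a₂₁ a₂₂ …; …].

T = [-5/26 0 24/13 0; -18/65 -4/5 -6/13 0; -24/65 3/5 -8/13 0; 0 0 0 1]

T1 = [1 0 0 0; 0 -1 0 0; 0 0 1 0; 0 0 0 1]
T2·T1 = [1/2 0 0 0; 0 1 0 0; 0 0 2 0; 0 0 0 1]
T3·…·T1 = [5/26 0 -24/13 0; 0 1 0 0; 6/13 0 10/13 0; 0 0 0 1]
T4·…·T1 = [-5/26 0 24/13 0; 0 1 0 0; 6/13 0 10/13 0; 0 0 0 1]
T5·…·T1 = [-5/26 0 24/13 0; -18/65 -4/5 -6/13 0; -24/65 3/5 -8/13 0; 0 0 0 1]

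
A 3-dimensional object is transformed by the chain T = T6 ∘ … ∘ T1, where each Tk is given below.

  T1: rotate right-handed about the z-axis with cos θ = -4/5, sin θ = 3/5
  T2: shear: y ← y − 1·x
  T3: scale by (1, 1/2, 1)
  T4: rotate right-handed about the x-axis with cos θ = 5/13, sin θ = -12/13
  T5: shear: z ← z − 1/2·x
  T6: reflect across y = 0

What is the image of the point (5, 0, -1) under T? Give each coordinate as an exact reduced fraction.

T1 rotate right-handed about the z-axis with cos θ = -4/5, sin θ = 3/5: (5, 0, -1) → (-4, 3, -1)
T2 shear: y ← y − 1·x: (-4, 3, -1) → (-4, 7, -1)
T3 scale by (1, 1/2, 1): (-4, 7, -1) → (-4, 7/2, -1)
T4 rotate right-handed about the x-axis with cos θ = 5/13, sin θ = -12/13: (-4, 7/2, -1) → (-4, 11/26, -47/13)
T5 shear: z ← z − 1/2·x: (-4, 11/26, -47/13) → (-4, 11/26, -21/13)
T6 reflect across y = 0: (-4, 11/26, -21/13) → (-4, -11/26, -21/13)

T(p) = (-4, -11/26, -21/13)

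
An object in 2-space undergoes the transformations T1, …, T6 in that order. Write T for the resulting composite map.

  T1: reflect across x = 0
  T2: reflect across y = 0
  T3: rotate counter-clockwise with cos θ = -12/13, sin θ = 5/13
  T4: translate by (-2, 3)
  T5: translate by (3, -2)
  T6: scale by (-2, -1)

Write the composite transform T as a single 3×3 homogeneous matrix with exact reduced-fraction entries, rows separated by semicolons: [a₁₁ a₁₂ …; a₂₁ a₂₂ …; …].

T1 = [-1 0 0; 0 1 0; 0 0 1]
T2·T1 = [-1 0 0; 0 -1 0; 0 0 1]
T3·…·T1 = [12/13 5/13 0; -5/13 12/13 0; 0 0 1]
T4·…·T1 = [12/13 5/13 -2; -5/13 12/13 3; 0 0 1]
T5·…·T1 = [12/13 5/13 1; -5/13 12/13 1; 0 0 1]
T6·…·T1 = [-24/13 -10/13 -2; 5/13 -12/13 -1; 0 0 1]

T = [-24/13 -10/13 -2; 5/13 -12/13 -1; 0 0 1]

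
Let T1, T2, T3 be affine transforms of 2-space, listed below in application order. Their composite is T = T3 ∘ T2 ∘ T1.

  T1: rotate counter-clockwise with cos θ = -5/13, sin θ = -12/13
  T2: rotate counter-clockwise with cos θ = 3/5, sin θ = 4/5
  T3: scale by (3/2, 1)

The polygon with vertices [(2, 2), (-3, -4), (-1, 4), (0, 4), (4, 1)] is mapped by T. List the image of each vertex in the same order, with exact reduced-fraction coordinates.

T1 rotate counter-clockwise with cos θ = -5/13, sin θ = -12/13: (2, 2) → (14/13, -34/13); (-3, -4) → (-33/13, 56/13); (-1, 4) → (53/13, -8/13); (0, 4) → (48/13, -20/13); (4, 1) → (-8/13, -53/13)
T2 rotate counter-clockwise with cos θ = 3/5, sin θ = 4/5: (14/13, -34/13) → (178/65, -46/65); (-33/13, 56/13) → (-323/65, 36/65); (53/13, -8/13) → (191/65, 188/65); (48/13, -20/13) → (224/65, 132/65); (-8/13, -53/13) → (188/65, -191/65)
T3 scale by (3/2, 1): (178/65, -46/65) → (267/65, -46/65); (-323/65, 36/65) → (-969/130, 36/65); (191/65, 188/65) → (573/130, 188/65); (224/65, 132/65) → (336/65, 132/65); (188/65, -191/65) → (282/65, -191/65)

image vertices: (267/65, -46/65), (-969/130, 36/65), (573/130, 188/65), (336/65, 132/65), (282/65, -191/65)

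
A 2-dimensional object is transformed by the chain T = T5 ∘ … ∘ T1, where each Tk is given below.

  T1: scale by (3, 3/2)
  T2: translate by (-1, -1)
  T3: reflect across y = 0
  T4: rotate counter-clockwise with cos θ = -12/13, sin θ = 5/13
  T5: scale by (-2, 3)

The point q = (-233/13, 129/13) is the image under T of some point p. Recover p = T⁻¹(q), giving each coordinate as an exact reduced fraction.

p = (-2, 5)

T1 = [3 0 0; 0 3/2 0; 0 0 1]
T2·T1 = [3 0 -1; 0 3/2 -1; 0 0 1]
T3·…·T1 = [3 0 -1; 0 -3/2 1; 0 0 1]
T4·…·T1 = [-36/13 15/26 7/13; 15/13 18/13 -17/13; 0 0 1]
T5·…·T1 = [72/13 -15/13 -14/13; 45/13 54/13 -51/13; 0 0 1]
det M = 27; M⁻¹ = [2/13 5/117 1/3; -5/39 8/39 2/3; 0 0 1]
M⁻¹ · (-233/13, 129/13)ᵀ = (-2, 5)ᵀ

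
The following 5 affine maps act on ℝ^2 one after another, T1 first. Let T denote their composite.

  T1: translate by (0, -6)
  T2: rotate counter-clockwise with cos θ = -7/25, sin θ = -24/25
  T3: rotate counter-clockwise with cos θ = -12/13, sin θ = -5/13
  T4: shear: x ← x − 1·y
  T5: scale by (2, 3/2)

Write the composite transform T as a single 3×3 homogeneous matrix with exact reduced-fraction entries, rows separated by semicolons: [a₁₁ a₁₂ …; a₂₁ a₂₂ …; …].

T = [-718/325 -574/325 3444/325; 969/650 -54/325 324/325; 0 0 1]

T1 = [1 0 0; 0 1 -6; 0 0 1]
T2·T1 = [-7/25 24/25 -144/25; -24/25 -7/25 42/25; 0 0 1]
T3·…·T1 = [-36/325 -323/325 1938/325; 323/325 -36/325 216/325; 0 0 1]
T4·…·T1 = [-359/325 -287/325 1722/325; 323/325 -36/325 216/325; 0 0 1]
T5·…·T1 = [-718/325 -574/325 3444/325; 969/650 -54/325 324/325; 0 0 1]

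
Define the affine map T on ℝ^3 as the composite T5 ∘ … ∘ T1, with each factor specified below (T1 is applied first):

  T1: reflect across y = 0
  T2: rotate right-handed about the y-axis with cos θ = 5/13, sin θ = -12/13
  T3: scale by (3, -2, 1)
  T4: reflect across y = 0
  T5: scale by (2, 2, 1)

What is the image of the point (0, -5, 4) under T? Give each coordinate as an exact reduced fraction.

T1 reflect across y = 0: (0, -5, 4) → (0, 5, 4)
T2 rotate right-handed about the y-axis with cos θ = 5/13, sin θ = -12/13: (0, 5, 4) → (-48/13, 5, 20/13)
T3 scale by (3, -2, 1): (-48/13, 5, 20/13) → (-144/13, -10, 20/13)
T4 reflect across y = 0: (-144/13, -10, 20/13) → (-144/13, 10, 20/13)
T5 scale by (2, 2, 1): (-144/13, 10, 20/13) → (-288/13, 20, 20/13)

T(p) = (-288/13, 20, 20/13)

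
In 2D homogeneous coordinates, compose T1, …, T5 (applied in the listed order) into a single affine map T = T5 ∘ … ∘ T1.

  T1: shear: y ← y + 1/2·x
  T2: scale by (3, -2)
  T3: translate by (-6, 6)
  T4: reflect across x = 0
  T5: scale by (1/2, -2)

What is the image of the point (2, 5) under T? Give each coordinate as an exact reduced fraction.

T(p) = (0, 12)

T1 shear: y ← y + 1/2·x: (2, 5) → (2, 6)
T2 scale by (3, -2): (2, 6) → (6, -12)
T3 translate by (-6, 6): (6, -12) → (0, -6)
T4 reflect across x = 0: (0, -6) → (0, -6)
T5 scale by (1/2, -2): (0, -6) → (0, 12)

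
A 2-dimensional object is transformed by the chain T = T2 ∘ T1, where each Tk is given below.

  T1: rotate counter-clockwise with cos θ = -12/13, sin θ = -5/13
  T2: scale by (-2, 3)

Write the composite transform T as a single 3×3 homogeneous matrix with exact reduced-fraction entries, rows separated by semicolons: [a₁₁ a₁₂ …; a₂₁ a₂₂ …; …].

T = [24/13 -10/13 0; -15/13 -36/13 0; 0 0 1]

T1 = [-12/13 5/13 0; -5/13 -12/13 0; 0 0 1]
T2·T1 = [24/13 -10/13 0; -15/13 -36/13 0; 0 0 1]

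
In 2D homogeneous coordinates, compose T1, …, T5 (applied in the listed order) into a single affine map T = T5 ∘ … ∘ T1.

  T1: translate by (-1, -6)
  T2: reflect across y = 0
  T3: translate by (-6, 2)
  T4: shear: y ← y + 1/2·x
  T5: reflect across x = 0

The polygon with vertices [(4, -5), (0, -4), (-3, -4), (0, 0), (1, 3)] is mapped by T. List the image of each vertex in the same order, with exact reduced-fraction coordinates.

T1 translate by (-1, -6): (4, -5) → (3, -11); (0, -4) → (-1, -10); (-3, -4) → (-4, -10); (0, 0) → (-1, -6); (1, 3) → (0, -3)
T2 reflect across y = 0: (3, -11) → (3, 11); (-1, -10) → (-1, 10); (-4, -10) → (-4, 10); (-1, -6) → (-1, 6); (0, -3) → (0, 3)
T3 translate by (-6, 2): (3, 11) → (-3, 13); (-1, 10) → (-7, 12); (-4, 10) → (-10, 12); (-1, 6) → (-7, 8); (0, 3) → (-6, 5)
T4 shear: y ← y + 1/2·x: (-3, 13) → (-3, 23/2); (-7, 12) → (-7, 17/2); (-10, 12) → (-10, 7); (-7, 8) → (-7, 9/2); (-6, 5) → (-6, 2)
T5 reflect across x = 0: (-3, 23/2) → (3, 23/2); (-7, 17/2) → (7, 17/2); (-10, 7) → (10, 7); (-7, 9/2) → (7, 9/2); (-6, 2) → (6, 2)

image vertices: (3, 23/2), (7, 17/2), (10, 7), (7, 9/2), (6, 2)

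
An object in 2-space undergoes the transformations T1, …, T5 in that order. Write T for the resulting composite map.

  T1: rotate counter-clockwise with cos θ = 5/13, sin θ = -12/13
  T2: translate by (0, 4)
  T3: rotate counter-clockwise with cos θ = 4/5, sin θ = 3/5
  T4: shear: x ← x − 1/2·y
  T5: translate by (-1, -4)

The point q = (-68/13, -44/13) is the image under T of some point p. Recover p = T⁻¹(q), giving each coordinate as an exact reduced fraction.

T1 = [5/13 12/13 0; -12/13 5/13 0; 0 0 1]
T2·T1 = [5/13 12/13 0; -12/13 5/13 4; 0 0 1]
T3·…·T1 = [56/65 33/65 -12/5; -33/65 56/65 16/5; 0 0 1]
T4·…·T1 = [29/26 1/13 -4; -33/65 56/65 16/5; 0 0 1]
T5·…·T1 = [29/26 1/13 -5; -33/65 56/65 -4/5; 0 0 1]
det M = 1; M⁻¹ = [56/65 -1/13 276/65; 33/65 29/26 223/65; 0 0 1]
M⁻¹ · (-68/13, -44/13)ᵀ = (0, -3)ᵀ

p = (0, -3)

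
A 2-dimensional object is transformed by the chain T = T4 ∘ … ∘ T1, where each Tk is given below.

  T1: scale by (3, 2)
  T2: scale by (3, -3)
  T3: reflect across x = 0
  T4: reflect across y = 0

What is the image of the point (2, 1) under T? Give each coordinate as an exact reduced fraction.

T(p) = (-18, 6)

T1 scale by (3, 2): (2, 1) → (6, 2)
T2 scale by (3, -3): (6, 2) → (18, -6)
T3 reflect across x = 0: (18, -6) → (-18, -6)
T4 reflect across y = 0: (-18, -6) → (-18, 6)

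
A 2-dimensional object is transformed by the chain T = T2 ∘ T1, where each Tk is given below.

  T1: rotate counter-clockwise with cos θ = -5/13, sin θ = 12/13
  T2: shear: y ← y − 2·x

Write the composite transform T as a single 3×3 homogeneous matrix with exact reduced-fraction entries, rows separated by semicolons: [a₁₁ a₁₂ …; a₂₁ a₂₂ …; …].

T1 = [-5/13 -12/13 0; 12/13 -5/13 0; 0 0 1]
T2·T1 = [-5/13 -12/13 0; 22/13 19/13 0; 0 0 1]

T = [-5/13 -12/13 0; 22/13 19/13 0; 0 0 1]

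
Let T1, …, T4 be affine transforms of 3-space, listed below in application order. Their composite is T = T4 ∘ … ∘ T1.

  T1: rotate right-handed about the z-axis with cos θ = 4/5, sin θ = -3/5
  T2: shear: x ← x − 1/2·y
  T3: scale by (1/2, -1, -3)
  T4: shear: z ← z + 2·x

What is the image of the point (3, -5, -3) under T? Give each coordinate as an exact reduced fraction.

T1 rotate right-handed about the z-axis with cos θ = 4/5, sin θ = -3/5: (3, -5, -3) → (-3/5, -29/5, -3)
T2 shear: x ← x − 1/2·y: (-3/5, -29/5, -3) → (23/10, -29/5, -3)
T3 scale by (1/2, -1, -3): (23/10, -29/5, -3) → (23/20, 29/5, 9)
T4 shear: z ← z + 2·x: (23/20, 29/5, 9) → (23/20, 29/5, 113/10)

T(p) = (23/20, 29/5, 113/10)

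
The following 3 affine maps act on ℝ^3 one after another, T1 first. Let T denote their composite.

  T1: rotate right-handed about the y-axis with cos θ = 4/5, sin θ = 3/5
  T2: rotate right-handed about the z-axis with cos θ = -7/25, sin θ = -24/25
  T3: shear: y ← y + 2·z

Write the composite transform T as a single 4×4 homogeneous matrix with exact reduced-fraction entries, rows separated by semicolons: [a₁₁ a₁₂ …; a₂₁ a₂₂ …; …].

T1 = [4/5 0 3/5 0; 0 1 0 0; -3/5 0 4/5 0; 0 0 0 1]
T2·T1 = [-28/125 24/25 -21/125 0; -96/125 -7/25 -72/125 0; -3/5 0 4/5 0; 0 0 0 1]
T3·…·T1 = [-28/125 24/25 -21/125 0; -246/125 -7/25 128/125 0; -3/5 0 4/5 0; 0 0 0 1]

T = [-28/125 24/25 -21/125 0; -246/125 -7/25 128/125 0; -3/5 0 4/5 0; 0 0 0 1]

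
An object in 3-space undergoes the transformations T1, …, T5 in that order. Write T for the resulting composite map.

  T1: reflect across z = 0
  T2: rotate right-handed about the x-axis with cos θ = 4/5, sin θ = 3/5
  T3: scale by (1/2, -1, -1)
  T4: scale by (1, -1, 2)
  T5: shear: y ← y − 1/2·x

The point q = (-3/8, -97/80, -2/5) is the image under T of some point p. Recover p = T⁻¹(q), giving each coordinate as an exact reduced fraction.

T1 = [1 0 0 0; 0 1 0 0; 0 0 -1 0; 0 0 0 1]
T2·T1 = [1 0 0 0; 0 4/5 3/5 0; 0 3/5 -4/5 0; 0 0 0 1]
T3·…·T1 = [1/2 0 0 0; 0 -4/5 -3/5 0; 0 -3/5 4/5 0; 0 0 0 1]
T4·…·T1 = [1/2 0 0 0; 0 4/5 3/5 0; 0 -6/5 8/5 0; 0 0 0 1]
T5·…·T1 = [1/2 0 0 0; -1/4 4/5 3/5 0; 0 -6/5 8/5 0; 0 0 0 1]
det M = 1; M⁻¹ = [2 0 0 0; 2/5 4/5 -3/10 0; 3/10 3/5 2/5 0; 0 0 0 1]
M⁻¹ · (-3/8, -97/80, -2/5)ᵀ = (-3/4, -1, -1)ᵀ

p = (-3/4, -1, -1)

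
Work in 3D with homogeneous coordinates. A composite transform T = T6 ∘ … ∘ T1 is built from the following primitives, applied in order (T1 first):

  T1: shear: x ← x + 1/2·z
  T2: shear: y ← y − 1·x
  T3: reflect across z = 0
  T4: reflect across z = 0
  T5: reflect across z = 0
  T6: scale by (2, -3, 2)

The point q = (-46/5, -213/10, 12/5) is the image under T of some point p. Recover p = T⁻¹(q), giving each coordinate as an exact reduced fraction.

T1 = [1 0 1/2 0; 0 1 0 0; 0 0 1 0; 0 0 0 1]
T2·T1 = [1 0 1/2 0; -1 1 -1/2 0; 0 0 1 0; 0 0 0 1]
T3·…·T1 = [1 0 1/2 0; -1 1 -1/2 0; 0 0 -1 0; 0 0 0 1]
T4·…·T1 = [1 0 1/2 0; -1 1 -1/2 0; 0 0 1 0; 0 0 0 1]
T5·…·T1 = [1 0 1/2 0; -1 1 -1/2 0; 0 0 -1 0; 0 0 0 1]
T6·…·T1 = [2 0 1 0; 3 -3 3/2 0; 0 0 -2 0; 0 0 0 1]
det M = 12; M⁻¹ = [1/2 0 1/4 0; 1/2 -1/3 0 0; 0 0 -1/2 0; 0 0 0 1]
M⁻¹ · (-46/5, -213/10, 12/5)ᵀ = (-4, 5/2, -6/5)ᵀ

p = (-4, 5/2, -6/5)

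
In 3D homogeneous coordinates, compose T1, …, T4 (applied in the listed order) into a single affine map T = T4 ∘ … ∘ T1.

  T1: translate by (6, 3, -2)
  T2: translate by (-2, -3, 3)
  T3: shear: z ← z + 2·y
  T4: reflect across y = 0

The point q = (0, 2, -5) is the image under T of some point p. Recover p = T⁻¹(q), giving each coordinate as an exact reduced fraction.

T1 = [1 0 0 6; 0 1 0 3; 0 0 1 -2; 0 0 0 1]
T2·T1 = [1 0 0 4; 0 1 0 0; 0 0 1 1; 0 0 0 1]
T3·…·T1 = [1 0 0 4; 0 1 0 0; 0 2 1 1; 0 0 0 1]
T4·…·T1 = [1 0 0 4; 0 -1 0 0; 0 2 1 1; 0 0 0 1]
det M = -1; M⁻¹ = [1 0 0 -4; 0 -1 0 0; 0 2 1 -1; 0 0 0 1]
M⁻¹ · (0, 2, -5)ᵀ = (-4, -2, -2)ᵀ

p = (-4, -2, -2)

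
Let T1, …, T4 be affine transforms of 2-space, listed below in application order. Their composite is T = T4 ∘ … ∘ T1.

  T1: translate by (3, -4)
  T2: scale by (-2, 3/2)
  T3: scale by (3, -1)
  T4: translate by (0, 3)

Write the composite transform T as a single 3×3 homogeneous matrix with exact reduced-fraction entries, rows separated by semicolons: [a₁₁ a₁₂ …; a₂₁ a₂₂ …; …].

T = [-6 0 -18; 0 -3/2 9; 0 0 1]

T1 = [1 0 3; 0 1 -4; 0 0 1]
T2·T1 = [-2 0 -6; 0 3/2 -6; 0 0 1]
T3·…·T1 = [-6 0 -18; 0 -3/2 6; 0 0 1]
T4·…·T1 = [-6 0 -18; 0 -3/2 9; 0 0 1]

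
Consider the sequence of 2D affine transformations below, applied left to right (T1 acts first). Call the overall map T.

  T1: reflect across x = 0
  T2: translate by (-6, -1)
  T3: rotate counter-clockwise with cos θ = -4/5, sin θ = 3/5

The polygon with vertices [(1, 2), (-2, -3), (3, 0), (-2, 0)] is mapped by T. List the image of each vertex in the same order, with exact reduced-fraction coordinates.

image vertices: (5, -5), (28/5, 4/5), (39/5, -23/5), (19/5, -8/5)

T1 reflect across x = 0: (1, 2) → (-1, 2); (-2, -3) → (2, -3); (3, 0) → (-3, 0); (-2, 0) → (2, 0)
T2 translate by (-6, -1): (-1, 2) → (-7, 1); (2, -3) → (-4, -4); (-3, 0) → (-9, -1); (2, 0) → (-4, -1)
T3 rotate counter-clockwise with cos θ = -4/5, sin θ = 3/5: (-7, 1) → (5, -5); (-4, -4) → (28/5, 4/5); (-9, -1) → (39/5, -23/5); (-4, -1) → (19/5, -8/5)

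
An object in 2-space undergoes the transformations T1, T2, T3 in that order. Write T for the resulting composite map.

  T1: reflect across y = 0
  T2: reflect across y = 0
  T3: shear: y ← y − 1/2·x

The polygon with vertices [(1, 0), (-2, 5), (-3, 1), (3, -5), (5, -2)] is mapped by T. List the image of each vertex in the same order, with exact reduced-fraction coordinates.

image vertices: (1, -1/2), (-2, 6), (-3, 5/2), (3, -13/2), (5, -9/2)

T1 reflect across y = 0: (1, 0) → (1, 0); (-2, 5) → (-2, -5); (-3, 1) → (-3, -1); (3, -5) → (3, 5); (5, -2) → (5, 2)
T2 reflect across y = 0: (1, 0) → (1, 0); (-2, -5) → (-2, 5); (-3, -1) → (-3, 1); (3, 5) → (3, -5); (5, 2) → (5, -2)
T3 shear: y ← y − 1/2·x: (1, 0) → (1, -1/2); (-2, 5) → (-2, 6); (-3, 1) → (-3, 5/2); (3, -5) → (3, -13/2); (5, -2) → (5, -9/2)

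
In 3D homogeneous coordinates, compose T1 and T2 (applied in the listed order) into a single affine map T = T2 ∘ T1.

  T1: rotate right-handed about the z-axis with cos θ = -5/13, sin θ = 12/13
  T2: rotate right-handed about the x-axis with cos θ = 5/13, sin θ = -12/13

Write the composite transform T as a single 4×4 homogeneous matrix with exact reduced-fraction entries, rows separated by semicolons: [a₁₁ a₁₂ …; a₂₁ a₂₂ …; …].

T1 = [-5/13 -12/13 0 0; 12/13 -5/13 0 0; 0 0 1 0; 0 0 0 1]
T2·T1 = [-5/13 -12/13 0 0; 60/169 -25/169 12/13 0; -144/169 60/169 5/13 0; 0 0 0 1]

T = [-5/13 -12/13 0 0; 60/169 -25/169 12/13 0; -144/169 60/169 5/13 0; 0 0 0 1]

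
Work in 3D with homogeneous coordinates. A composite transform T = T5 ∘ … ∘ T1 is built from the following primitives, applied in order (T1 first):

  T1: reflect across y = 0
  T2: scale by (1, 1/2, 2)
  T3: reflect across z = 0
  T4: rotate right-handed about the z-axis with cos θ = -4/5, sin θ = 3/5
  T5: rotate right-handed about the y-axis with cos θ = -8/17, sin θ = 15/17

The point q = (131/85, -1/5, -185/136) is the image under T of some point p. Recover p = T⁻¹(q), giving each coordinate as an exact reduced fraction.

T1 = [1 0 0 0; 0 -1 0 0; 0 0 1 0; 0 0 0 1]
T2·T1 = [1 0 0 0; 0 -1/2 0 0; 0 0 2 0; 0 0 0 1]
T3·…·T1 = [1 0 0 0; 0 -1/2 0 0; 0 0 -2 0; 0 0 0 1]
T4·…·T1 = [-4/5 3/10 0 0; 3/5 2/5 0 0; 0 0 -2 0; 0 0 0 1]
T5·…·T1 = [32/85 -12/85 -30/17 0; 3/5 2/5 0 0; 12/17 -9/34 16/17 0; 0 0 0 1]
det M = 1; M⁻¹ = [32/85 3/5 12/17 0; -48/85 8/5 -18/17 0; -15/34 0 4/17 0; 0 0 0 1]
M⁻¹ · (131/85, -1/5, -185/136)ᵀ = (-1/2, 1/4, -1)ᵀ

p = (-1/2, 1/4, -1)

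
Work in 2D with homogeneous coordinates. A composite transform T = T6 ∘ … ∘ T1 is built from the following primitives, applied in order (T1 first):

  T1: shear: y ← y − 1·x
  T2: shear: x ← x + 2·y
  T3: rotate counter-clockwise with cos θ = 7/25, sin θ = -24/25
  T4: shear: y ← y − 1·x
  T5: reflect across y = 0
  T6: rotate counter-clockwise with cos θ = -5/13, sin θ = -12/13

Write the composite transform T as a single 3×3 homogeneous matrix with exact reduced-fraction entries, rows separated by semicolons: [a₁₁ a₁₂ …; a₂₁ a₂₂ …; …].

T = [-421/325 758/325 0; 612/325 -851/325 0; 0 0 1]

T1 = [1 0 0; -1 1 0; 0 0 1]
T2·T1 = [-1 2 0; -1 1 0; 0 0 1]
T3·…·T1 = [-31/25 38/25 0; 17/25 -41/25 0; 0 0 1]
T4·…·T1 = [-31/25 38/25 0; 48/25 -79/25 0; 0 0 1]
T5·…·T1 = [-31/25 38/25 0; -48/25 79/25 0; 0 0 1]
T6·…·T1 = [-421/325 758/325 0; 612/325 -851/325 0; 0 0 1]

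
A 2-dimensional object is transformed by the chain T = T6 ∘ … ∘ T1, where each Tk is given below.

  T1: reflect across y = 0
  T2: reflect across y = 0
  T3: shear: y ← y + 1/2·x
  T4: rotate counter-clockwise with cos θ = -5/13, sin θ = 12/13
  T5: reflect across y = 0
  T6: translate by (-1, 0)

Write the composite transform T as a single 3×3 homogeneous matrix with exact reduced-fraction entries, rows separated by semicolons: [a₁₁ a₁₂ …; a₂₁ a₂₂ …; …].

T1 = [1 0 0; 0 -1 0; 0 0 1]
T2·T1 = [1 0 0; 0 1 0; 0 0 1]
T3·…·T1 = [1 0 0; 1/2 1 0; 0 0 1]
T4·…·T1 = [-11/13 -12/13 0; 19/26 -5/13 0; 0 0 1]
T5·…·T1 = [-11/13 -12/13 0; -19/26 5/13 0; 0 0 1]
T6·…·T1 = [-11/13 -12/13 -1; -19/26 5/13 0; 0 0 1]

T = [-11/13 -12/13 -1; -19/26 5/13 0; 0 0 1]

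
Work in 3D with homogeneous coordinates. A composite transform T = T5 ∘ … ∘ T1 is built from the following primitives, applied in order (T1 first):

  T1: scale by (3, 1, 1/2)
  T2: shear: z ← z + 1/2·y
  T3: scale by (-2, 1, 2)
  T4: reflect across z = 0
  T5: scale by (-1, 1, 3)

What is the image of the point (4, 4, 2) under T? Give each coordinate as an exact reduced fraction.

T1 scale by (3, 1, 1/2): (4, 4, 2) → (12, 4, 1)
T2 shear: z ← z + 1/2·y: (12, 4, 1) → (12, 4, 3)
T3 scale by (-2, 1, 2): (12, 4, 3) → (-24, 4, 6)
T4 reflect across z = 0: (-24, 4, 6) → (-24, 4, -6)
T5 scale by (-1, 1, 3): (-24, 4, -6) → (24, 4, -18)

T(p) = (24, 4, -18)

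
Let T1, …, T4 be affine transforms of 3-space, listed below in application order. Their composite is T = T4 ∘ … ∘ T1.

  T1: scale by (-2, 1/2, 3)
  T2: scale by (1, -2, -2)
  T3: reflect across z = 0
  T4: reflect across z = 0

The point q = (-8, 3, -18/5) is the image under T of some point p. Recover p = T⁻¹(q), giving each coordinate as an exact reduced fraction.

p = (4, -3, 3/5)

T1 = [-2 0 0 0; 0 1/2 0 0; 0 0 3 0; 0 0 0 1]
T2·T1 = [-2 0 0 0; 0 -1 0 0; 0 0 -6 0; 0 0 0 1]
T3·…·T1 = [-2 0 0 0; 0 -1 0 0; 0 0 6 0; 0 0 0 1]
T4·…·T1 = [-2 0 0 0; 0 -1 0 0; 0 0 -6 0; 0 0 0 1]
det M = -12; M⁻¹ = [-1/2 0 0 0; 0 -1 0 0; 0 0 -1/6 0; 0 0 0 1]
M⁻¹ · (-8, 3, -18/5)ᵀ = (4, -3, 3/5)ᵀ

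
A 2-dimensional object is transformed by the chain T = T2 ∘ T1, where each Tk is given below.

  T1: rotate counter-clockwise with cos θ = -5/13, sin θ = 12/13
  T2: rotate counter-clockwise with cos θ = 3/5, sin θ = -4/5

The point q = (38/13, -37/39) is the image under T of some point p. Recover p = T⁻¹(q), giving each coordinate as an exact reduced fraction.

p = (2/3, -3)

T1 = [-5/13 -12/13 0; 12/13 -5/13 0; 0 0 1]
T2·T1 = [33/65 -56/65 0; 56/65 33/65 0; 0 0 1]
det M = 1; M⁻¹ = [33/65 56/65 0; -56/65 33/65 0; 0 0 1]
M⁻¹ · (38/13, -37/39)ᵀ = (2/3, -3)ᵀ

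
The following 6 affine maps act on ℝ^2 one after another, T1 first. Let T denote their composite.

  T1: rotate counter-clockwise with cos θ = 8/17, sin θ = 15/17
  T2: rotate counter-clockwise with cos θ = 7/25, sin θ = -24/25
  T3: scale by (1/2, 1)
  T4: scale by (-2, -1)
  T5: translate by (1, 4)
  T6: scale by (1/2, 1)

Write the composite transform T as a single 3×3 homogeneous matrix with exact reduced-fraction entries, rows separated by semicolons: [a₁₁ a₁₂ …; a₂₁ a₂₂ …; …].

T = [-208/425 -87/850 1/2; 87/425 -416/425 4; 0 0 1]

T1 = [8/17 -15/17 0; 15/17 8/17 0; 0 0 1]
T2·T1 = [416/425 87/425 0; -87/425 416/425 0; 0 0 1]
T3·…·T1 = [208/425 87/850 0; -87/425 416/425 0; 0 0 1]
T4·…·T1 = [-416/425 -87/425 0; 87/425 -416/425 0; 0 0 1]
T5·…·T1 = [-416/425 -87/425 1; 87/425 -416/425 4; 0 0 1]
T6·…·T1 = [-208/425 -87/850 1/2; 87/425 -416/425 4; 0 0 1]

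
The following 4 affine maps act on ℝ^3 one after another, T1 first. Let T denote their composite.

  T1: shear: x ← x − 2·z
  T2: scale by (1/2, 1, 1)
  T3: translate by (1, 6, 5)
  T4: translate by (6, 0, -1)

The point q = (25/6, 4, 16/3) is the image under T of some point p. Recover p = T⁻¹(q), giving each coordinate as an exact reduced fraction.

T1 = [1 0 -2 0; 0 1 0 0; 0 0 1 0; 0 0 0 1]
T2·T1 = [1/2 0 -1 0; 0 1 0 0; 0 0 1 0; 0 0 0 1]
T3·…·T1 = [1/2 0 -1 1; 0 1 0 6; 0 0 1 5; 0 0 0 1]
T4·…·T1 = [1/2 0 -1 7; 0 1 0 6; 0 0 1 4; 0 0 0 1]
det M = 1/2; M⁻¹ = [2 0 2 -22; 0 1 0 -6; 0 0 1 -4; 0 0 0 1]
M⁻¹ · (25/6, 4, 16/3)ᵀ = (-3, -2, 4/3)ᵀ

p = (-3, -2, 4/3)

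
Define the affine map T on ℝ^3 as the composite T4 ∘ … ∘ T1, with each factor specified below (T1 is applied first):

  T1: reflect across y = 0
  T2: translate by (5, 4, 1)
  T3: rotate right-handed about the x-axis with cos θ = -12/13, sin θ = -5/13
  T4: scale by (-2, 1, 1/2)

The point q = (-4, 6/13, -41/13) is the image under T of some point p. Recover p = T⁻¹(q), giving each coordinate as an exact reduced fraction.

T1 = [1 0 0 0; 0 -1 0 0; 0 0 1 0; 0 0 0 1]
T2·T1 = [1 0 0 5; 0 -1 0 4; 0 0 1 1; 0 0 0 1]
T3·…·T1 = [1 0 0 5; 0 12/13 5/13 -43/13; 0 5/13 -12/13 -32/13; 0 0 0 1]
T4·…·T1 = [-2 0 0 -10; 0 12/13 5/13 -43/13; 0 5/26 -6/13 -16/13; 0 0 0 1]
det M = 1; M⁻¹ = [-1/2 0 0 -5; 0 12/13 10/13 4; 0 5/13 -24/13 -1; 0 0 0 1]
M⁻¹ · (-4, 6/13, -41/13)ᵀ = (-3, 2, 5)ᵀ

p = (-3, 2, 5)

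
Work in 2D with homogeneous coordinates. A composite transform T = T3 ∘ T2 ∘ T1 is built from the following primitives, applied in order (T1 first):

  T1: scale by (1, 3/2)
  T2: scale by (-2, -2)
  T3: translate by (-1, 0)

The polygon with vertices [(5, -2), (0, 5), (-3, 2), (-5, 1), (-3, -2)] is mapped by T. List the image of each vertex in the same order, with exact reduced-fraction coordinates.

T1 scale by (1, 3/2): (5, -2) → (5, -3); (0, 5) → (0, 15/2); (-3, 2) → (-3, 3); (-5, 1) → (-5, 3/2); (-3, -2) → (-3, -3)
T2 scale by (-2, -2): (5, -3) → (-10, 6); (0, 15/2) → (0, -15); (-3, 3) → (6, -6); (-5, 3/2) → (10, -3); (-3, -3) → (6, 6)
T3 translate by (-1, 0): (-10, 6) → (-11, 6); (0, -15) → (-1, -15); (6, -6) → (5, -6); (10, -3) → (9, -3); (6, 6) → (5, 6)

image vertices: (-11, 6), (-1, -15), (5, -6), (9, -3), (5, 6)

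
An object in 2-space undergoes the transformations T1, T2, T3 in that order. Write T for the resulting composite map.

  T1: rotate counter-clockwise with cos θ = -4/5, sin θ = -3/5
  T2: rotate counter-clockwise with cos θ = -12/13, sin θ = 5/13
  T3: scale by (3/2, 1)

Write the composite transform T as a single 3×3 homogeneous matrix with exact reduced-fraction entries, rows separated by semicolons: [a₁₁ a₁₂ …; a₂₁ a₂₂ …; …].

T1 = [-4/5 3/5 0; -3/5 -4/5 0; 0 0 1]
T2·T1 = [63/65 -16/65 0; 16/65 63/65 0; 0 0 1]
T3·…·T1 = [189/130 -24/65 0; 16/65 63/65 0; 0 0 1]

T = [189/130 -24/65 0; 16/65 63/65 0; 0 0 1]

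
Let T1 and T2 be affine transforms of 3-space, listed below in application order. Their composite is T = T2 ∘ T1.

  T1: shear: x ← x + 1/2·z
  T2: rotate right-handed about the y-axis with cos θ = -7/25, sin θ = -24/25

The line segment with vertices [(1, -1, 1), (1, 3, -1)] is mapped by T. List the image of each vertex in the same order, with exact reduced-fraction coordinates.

image vertices: (-69/50, -1, 29/25), (41/50, 3, 19/25)

T1 shear: x ← x + 1/2·z: (1, -1, 1) → (3/2, -1, 1); (1, 3, -1) → (1/2, 3, -1)
T2 rotate right-handed about the y-axis with cos θ = -7/25, sin θ = -24/25: (3/2, -1, 1) → (-69/50, -1, 29/25); (1/2, 3, -1) → (41/50, 3, 19/25)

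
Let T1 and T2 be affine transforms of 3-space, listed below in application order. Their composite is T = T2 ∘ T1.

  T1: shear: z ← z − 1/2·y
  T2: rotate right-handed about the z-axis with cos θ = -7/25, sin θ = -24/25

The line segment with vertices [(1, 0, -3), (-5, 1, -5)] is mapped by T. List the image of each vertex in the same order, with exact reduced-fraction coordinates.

T1 shear: z ← z − 1/2·y: (1, 0, -3) → (1, 0, -3); (-5, 1, -5) → (-5, 1, -11/2)
T2 rotate right-handed about the z-axis with cos θ = -7/25, sin θ = -24/25: (1, 0, -3) → (-7/25, -24/25, -3); (-5, 1, -11/2) → (59/25, 113/25, -11/2)

image vertices: (-7/25, -24/25, -3), (59/25, 113/25, -11/2)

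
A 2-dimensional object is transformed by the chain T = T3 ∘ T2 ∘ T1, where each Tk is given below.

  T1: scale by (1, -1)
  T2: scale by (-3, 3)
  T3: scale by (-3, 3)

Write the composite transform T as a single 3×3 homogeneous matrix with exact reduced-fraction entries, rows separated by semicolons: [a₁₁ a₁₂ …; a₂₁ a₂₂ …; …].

T1 = [1 0 0; 0 -1 0; 0 0 1]
T2·T1 = [-3 0 0; 0 -3 0; 0 0 1]
T3·…·T1 = [9 0 0; 0 -9 0; 0 0 1]

T = [9 0 0; 0 -9 0; 0 0 1]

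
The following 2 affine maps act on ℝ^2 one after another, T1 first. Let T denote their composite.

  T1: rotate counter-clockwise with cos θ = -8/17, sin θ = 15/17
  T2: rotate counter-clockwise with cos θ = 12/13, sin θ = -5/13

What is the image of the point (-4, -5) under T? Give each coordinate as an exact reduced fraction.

T(p) = (1184/221, -775/221)

T1 rotate counter-clockwise with cos θ = -8/17, sin θ = 15/17: (-4, -5) → (107/17, -20/17)
T2 rotate counter-clockwise with cos θ = 12/13, sin θ = -5/13: (107/17, -20/17) → (1184/221, -775/221)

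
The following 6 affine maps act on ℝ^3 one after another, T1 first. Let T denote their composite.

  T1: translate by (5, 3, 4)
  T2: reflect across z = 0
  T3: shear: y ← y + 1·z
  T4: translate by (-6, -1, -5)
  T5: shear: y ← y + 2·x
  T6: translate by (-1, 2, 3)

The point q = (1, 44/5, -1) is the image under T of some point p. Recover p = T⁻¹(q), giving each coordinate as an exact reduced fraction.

T1 = [1 0 0 5; 0 1 0 3; 0 0 1 4; 0 0 0 1]
T2·T1 = [1 0 0 5; 0 1 0 3; 0 0 -1 -4; 0 0 0 1]
T3·…·T1 = [1 0 0 5; 0 1 -1 -1; 0 0 -1 -4; 0 0 0 1]
T4·…·T1 = [1 0 0 -1; 0 1 -1 -2; 0 0 -1 -9; 0 0 0 1]
T5·…·T1 = [1 0 0 -1; 2 1 -1 -4; 0 0 -1 -9; 0 0 0 1]
T6·…·T1 = [1 0 0 -2; 2 1 -1 -2; 0 0 -1 -6; 0 0 0 1]
det M = -1; M⁻¹ = [1 0 0 2; -2 1 -1 -8; 0 0 -1 -6; 0 0 0 1]
M⁻¹ · (1, 44/5, -1)ᵀ = (3, -1/5, -5)ᵀ

p = (3, -1/5, -5)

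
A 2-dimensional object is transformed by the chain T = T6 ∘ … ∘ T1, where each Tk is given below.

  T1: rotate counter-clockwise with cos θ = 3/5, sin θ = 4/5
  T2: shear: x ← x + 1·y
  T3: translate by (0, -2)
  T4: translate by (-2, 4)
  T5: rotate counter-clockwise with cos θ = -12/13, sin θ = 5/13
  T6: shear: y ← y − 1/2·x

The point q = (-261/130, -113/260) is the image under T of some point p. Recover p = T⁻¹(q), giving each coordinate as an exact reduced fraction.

T1 = [3/5 -4/5 0; 4/5 3/5 0; 0 0 1]
T2·T1 = [7/5 -1/5 0; 4/5 3/5 0; 0 0 1]
T3·…·T1 = [7/5 -1/5 0; 4/5 3/5 -2; 0 0 1]
T4·…·T1 = [7/5 -1/5 -2; 4/5 3/5 2; 0 0 1]
T5·…·T1 = [-8/5 -3/65 14/13; -1/5 -41/65 -34/13; 0 0 1]
T6·…·T1 = [-8/5 -3/65 14/13; 3/5 -79/130 -41/13; 0 0 1]
det M = 1; M⁻¹ = [-79/130 3/65 4/5; -3/5 -8/5 -22/5; 0 0 1]
M⁻¹ · (-261/130, -113/260)ᵀ = (2, -5/2)ᵀ

p = (2, -5/2)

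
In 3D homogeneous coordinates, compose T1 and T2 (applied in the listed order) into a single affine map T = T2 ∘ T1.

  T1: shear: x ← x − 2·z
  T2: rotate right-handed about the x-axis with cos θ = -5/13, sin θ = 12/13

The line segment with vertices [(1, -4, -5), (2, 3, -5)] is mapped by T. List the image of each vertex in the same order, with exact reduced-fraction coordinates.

T1 shear: x ← x − 2·z: (1, -4, -5) → (11, -4, -5); (2, 3, -5) → (12, 3, -5)
T2 rotate right-handed about the x-axis with cos θ = -5/13, sin θ = 12/13: (11, -4, -5) → (11, 80/13, -23/13); (12, 3, -5) → (12, 45/13, 61/13)

image vertices: (11, 80/13, -23/13), (12, 45/13, 61/13)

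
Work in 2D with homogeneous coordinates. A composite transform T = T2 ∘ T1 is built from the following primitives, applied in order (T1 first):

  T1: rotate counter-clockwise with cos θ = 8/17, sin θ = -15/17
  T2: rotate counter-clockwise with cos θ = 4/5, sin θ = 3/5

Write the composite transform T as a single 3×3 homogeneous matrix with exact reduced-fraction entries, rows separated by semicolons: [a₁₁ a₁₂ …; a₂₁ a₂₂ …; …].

T1 = [8/17 15/17 0; -15/17 8/17 0; 0 0 1]
T2·T1 = [77/85 36/85 0; -36/85 77/85 0; 0 0 1]

T = [77/85 36/85 0; -36/85 77/85 0; 0 0 1]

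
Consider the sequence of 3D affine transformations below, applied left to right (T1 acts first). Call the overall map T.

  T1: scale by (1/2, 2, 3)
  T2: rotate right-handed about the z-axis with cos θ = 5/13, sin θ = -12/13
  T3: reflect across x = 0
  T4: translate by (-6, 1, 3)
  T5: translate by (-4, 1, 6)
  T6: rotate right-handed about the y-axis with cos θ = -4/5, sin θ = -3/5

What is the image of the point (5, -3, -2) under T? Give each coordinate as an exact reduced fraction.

T(p) = (33/13, -34/13, -147/26)

T1 scale by (1/2, 2, 3): (5, -3, -2) → (5/2, -6, -6)
T2 rotate right-handed about the z-axis with cos θ = 5/13, sin θ = -12/13: (5/2, -6, -6) → (-119/26, -60/13, -6)
T3 reflect across x = 0: (-119/26, -60/13, -6) → (119/26, -60/13, -6)
T4 translate by (-6, 1, 3): (119/26, -60/13, -6) → (-37/26, -47/13, -3)
T5 translate by (-4, 1, 6): (-37/26, -47/13, -3) → (-141/26, -34/13, 3)
T6 rotate right-handed about the y-axis with cos θ = -4/5, sin θ = -3/5: (-141/26, -34/13, 3) → (33/13, -34/13, -147/26)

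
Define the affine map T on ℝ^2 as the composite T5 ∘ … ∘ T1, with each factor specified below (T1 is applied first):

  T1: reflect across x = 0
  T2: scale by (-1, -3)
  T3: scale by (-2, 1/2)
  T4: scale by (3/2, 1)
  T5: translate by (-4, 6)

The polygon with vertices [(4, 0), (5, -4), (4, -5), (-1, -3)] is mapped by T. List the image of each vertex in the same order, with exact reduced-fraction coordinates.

T1 reflect across x = 0: (4, 0) → (-4, 0); (5, -4) → (-5, -4); (4, -5) → (-4, -5); (-1, -3) → (1, -3)
T2 scale by (-1, -3): (-4, 0) → (4, 0); (-5, -4) → (5, 12); (-4, -5) → (4, 15); (1, -3) → (-1, 9)
T3 scale by (-2, 1/2): (4, 0) → (-8, 0); (5, 12) → (-10, 6); (4, 15) → (-8, 15/2); (-1, 9) → (2, 9/2)
T4 scale by (3/2, 1): (-8, 0) → (-12, 0); (-10, 6) → (-15, 6); (-8, 15/2) → (-12, 15/2); (2, 9/2) → (3, 9/2)
T5 translate by (-4, 6): (-12, 0) → (-16, 6); (-15, 6) → (-19, 12); (-12, 15/2) → (-16, 27/2); (3, 9/2) → (-1, 21/2)

image vertices: (-16, 6), (-19, 12), (-16, 27/2), (-1, 21/2)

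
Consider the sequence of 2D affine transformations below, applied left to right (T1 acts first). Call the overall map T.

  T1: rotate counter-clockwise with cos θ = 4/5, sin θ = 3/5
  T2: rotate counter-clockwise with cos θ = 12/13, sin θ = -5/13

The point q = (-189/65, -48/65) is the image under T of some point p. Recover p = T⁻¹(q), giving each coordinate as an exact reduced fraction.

p = (-3, 0)

T1 = [4/5 -3/5 0; 3/5 4/5 0; 0 0 1]
T2·T1 = [63/65 -16/65 0; 16/65 63/65 0; 0 0 1]
det M = 1; M⁻¹ = [63/65 16/65 0; -16/65 63/65 0; 0 0 1]
M⁻¹ · (-189/65, -48/65)ᵀ = (-3, 0)ᵀ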